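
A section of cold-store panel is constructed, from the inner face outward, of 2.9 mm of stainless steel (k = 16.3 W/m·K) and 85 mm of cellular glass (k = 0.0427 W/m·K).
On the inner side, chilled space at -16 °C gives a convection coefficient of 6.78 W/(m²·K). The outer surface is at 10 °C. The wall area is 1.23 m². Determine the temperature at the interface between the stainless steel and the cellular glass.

Treating each layer as a thermal resistance in series:
R_inner film = 1/(h_i·A) = 1/(6.78×1.23) = 0.1199 K/W
R_stainless steel = L/(kA) = 0.0029/(16.3×1.23) = 1.446×10^-4 K/W
R_cellular glass = L/(kA) = 0.085/(0.0427×1.23) = 1.618 K/W
R_total = 1.738 K/W;  Q = ΔT/R_total = 26/1.738 = 14.96 W
T_interface = T_inner + Q·ΣR(inner→interface) = -16 + 15×0.1201

T ≈ -14.2 °C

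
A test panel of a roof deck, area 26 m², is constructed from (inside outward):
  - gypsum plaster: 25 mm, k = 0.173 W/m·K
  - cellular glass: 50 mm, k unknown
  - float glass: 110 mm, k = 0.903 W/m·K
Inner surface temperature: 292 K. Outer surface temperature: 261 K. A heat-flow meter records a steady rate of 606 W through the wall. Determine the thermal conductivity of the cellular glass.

Treating each layer as a thermal resistance in series:
R_gypsum plaster = L/(kA) = 0.025/(0.173×26) = 0.005558 K/W
R_float glass = L/(kA) = 0.11/(0.903×26) = 0.004685 K/W
Sum of known resistances R_other = 0.01024 K/W
Total R = ΔT/Q = 31/606 = 0.05116 K/W
R_cellular glass = R_total − R_other = 0.04091 K/W
k = L/(R·A) = 0.05/(0.04091×26)

k ≈ 0.047 W/(m·K)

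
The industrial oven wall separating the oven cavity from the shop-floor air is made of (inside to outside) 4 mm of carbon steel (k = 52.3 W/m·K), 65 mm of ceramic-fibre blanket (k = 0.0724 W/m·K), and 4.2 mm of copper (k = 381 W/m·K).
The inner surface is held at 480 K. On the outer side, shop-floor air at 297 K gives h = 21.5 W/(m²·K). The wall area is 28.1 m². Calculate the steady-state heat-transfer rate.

Q ≈ 5450 W

Using the resistance-network approach (series):
R_carbon steel = L/(kA) = 0.004/(52.3×28.1) = 2.722×10^-6 K/W
R_ceramic-fibre blanket = L/(kA) = 0.065/(0.0724×28.1) = 0.03195 K/W
R_copper = L/(kA) = 0.0042/(381×28.1) = 3.923×10^-7 K/W
R_outer film = 1/(h_o·A) = 1/(21.5×28.1) = 0.001655 K/W
R_total = 0.03361 K/W
Q = ΔT / R_total = 183 / 0.03361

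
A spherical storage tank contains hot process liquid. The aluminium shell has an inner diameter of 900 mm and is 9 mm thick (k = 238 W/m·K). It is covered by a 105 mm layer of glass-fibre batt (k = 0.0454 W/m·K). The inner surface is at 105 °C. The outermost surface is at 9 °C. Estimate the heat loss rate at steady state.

Q ≈ 135 W

For a spherical shell R = (1/r₁ − 1/r₂)/(4πk); film R = 1/(h·4πr²). In series:
R_aluminium shell = (1/0.45 − 1/0.459)/(4π×238) = 1.457×10^-5 K/W
R_glass-fibre batt = (1/0.459 − 1/0.564)/(4π×0.0454) = 0.7109 K/W
R_total = 0.711 K/W
Q = ΔT/R_total = 96/0.711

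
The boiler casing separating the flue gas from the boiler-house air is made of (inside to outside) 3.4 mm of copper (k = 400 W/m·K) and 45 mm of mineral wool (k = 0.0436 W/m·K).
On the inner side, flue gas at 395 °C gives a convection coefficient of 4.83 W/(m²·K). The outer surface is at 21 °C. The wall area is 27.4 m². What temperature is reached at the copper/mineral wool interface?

T ≈ 333 °C

Thermal resistances in series:
R_inner film = 1/(h_i·A) = 1/(4.83×27.4) = 0.007556 K/W
R_copper = L/(kA) = 0.0034/(400×27.4) = 3.102×10^-7 K/W
R_mineral wool = L/(kA) = 0.045/(0.0436×27.4) = 0.03767 K/W
R_total = 0.04522 K/W;  Q = ΔT/R_total = 374/0.04522 = 8270 W
T_interface = T_inner − Q·ΣR(inner→interface) = 395 − 8270×0.007556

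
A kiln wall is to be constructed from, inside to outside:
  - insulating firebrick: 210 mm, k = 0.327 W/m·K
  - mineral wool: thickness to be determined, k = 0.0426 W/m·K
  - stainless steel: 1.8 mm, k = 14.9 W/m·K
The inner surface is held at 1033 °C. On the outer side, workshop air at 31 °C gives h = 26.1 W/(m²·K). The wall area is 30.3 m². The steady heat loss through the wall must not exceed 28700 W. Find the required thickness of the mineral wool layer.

L ≈ 16.1 mm

Series thermal resistances:
R_insulating firebrick = L/(kA) = 0.21/(0.327×30.3) = 0.02119 K/W
R_stainless steel = L/(kA) = 0.0018/(14.9×30.3) = 3.987×10^-6 K/W
R_outer film = 1/(h_o·A) = 1/(26.1×30.3) = 0.001264 K/W
Sum of the known resistances R_other = 0.02246 K/W
Required total resistance R_tot = ΔT/Q_allow = 1002/28700 = 0.03491 K/W
R_mineral wool = R_tot − R_other = 0.01245 K/W
L = R·k·A = 0.01245×0.0426×30.3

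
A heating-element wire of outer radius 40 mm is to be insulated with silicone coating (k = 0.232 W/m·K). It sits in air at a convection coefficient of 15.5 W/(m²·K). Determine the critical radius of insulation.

r_cr ≈ 15 mm

For a cylinder r_cr = k/h = 0.232/15.5
r_cr = 15 mm; since the bare radius (40 mm) is above r_cr, any added insulation will reduce heat loss.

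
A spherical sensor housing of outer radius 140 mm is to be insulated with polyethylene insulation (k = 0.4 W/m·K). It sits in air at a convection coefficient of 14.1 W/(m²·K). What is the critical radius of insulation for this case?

r_cr ≈ 56.7 mm

For a sphere r_cr = 2k/h = 2×0.4/14.1
r_cr = 56.7 mm; since the bare radius (140 mm) is above r_cr, any added insulation will reduce heat loss.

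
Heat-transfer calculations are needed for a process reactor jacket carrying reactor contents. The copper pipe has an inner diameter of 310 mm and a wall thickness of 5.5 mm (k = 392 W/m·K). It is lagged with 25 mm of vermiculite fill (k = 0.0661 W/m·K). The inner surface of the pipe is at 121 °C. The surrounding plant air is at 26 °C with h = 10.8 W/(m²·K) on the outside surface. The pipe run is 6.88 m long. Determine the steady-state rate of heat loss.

Q ≈ 1530 W

For a radial system each layer contributes R = ln(r_out/r_in)/(2πkL); films add R = 1/(hA).
R_copper pipe wall = ln(160.5/155)/(2π×392×6.88) = 2.058×10^-6 K/W
R_vermiculite fill = ln(185.5/160.5)/(2π×0.0661×6.88) = 0.05066 K/W
R_outer film = 1/(h_o·2πr_oL) = 1/(10.8×2π×0.1855×6.88) = 0.01155 K/W
R_total = 0.06221 K/W
Q = ΔT/R_total = 95/0.06221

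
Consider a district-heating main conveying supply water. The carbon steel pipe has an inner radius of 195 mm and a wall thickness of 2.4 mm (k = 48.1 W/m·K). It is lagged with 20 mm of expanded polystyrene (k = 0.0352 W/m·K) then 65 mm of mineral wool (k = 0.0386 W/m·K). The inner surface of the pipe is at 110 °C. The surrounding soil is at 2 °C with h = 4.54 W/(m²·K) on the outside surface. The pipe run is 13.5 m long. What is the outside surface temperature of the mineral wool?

Per-layer cylindrical resistances, series-summed:
R_carbon steel pipe wall = ln(197.4/195)/(2π×48.1×13.5) = 2.998×10^-6 K/W
R_expanded polystyrene = ln(217.4/197.4)/(2π×0.0352×13.5) = 0.03232 K/W
R_mineral wool = ln(282.4/217.4)/(2π×0.0386×13.5) = 0.07989 K/W
R_outer film = 1/(h_o·2πr_oL) = 1/(4.54×2π×0.2824×13.5) = 0.009195 K/W
R_total = 0.1214 K/W
Q = ΔT/R_total = 108/0.1214
Q = 890 W
T_interface = T_inner − Q·ΣR(inner→interface) = 110 − 890×0.1122

T ≈ 10.2 °C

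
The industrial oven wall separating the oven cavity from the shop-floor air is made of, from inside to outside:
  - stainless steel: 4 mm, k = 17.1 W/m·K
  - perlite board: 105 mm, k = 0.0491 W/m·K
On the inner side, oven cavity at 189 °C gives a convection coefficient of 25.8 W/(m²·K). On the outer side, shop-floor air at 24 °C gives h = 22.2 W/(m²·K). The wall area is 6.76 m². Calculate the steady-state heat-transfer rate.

Q ≈ 502 W

Treating each layer as a thermal resistance in series:
R_inner film = 1/(h_i·A) = 1/(25.8×6.76) = 0.005734 K/W
R_stainless steel = L/(kA) = 0.004/(17.1×6.76) = 3.46×10^-5 K/W
R_perlite board = L/(kA) = 0.105/(0.0491×6.76) = 0.3163 K/W
R_outer film = 1/(h_o·A) = 1/(22.2×6.76) = 0.006663 K/W
R_total = 0.3288 K/W
Q = ΔT / R_total = 165 / 0.3288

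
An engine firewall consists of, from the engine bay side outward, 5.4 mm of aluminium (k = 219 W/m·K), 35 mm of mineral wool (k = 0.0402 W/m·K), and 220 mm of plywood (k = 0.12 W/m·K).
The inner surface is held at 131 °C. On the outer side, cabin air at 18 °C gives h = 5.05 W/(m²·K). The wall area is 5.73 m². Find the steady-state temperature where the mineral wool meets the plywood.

T ≈ 97.1 °C

Model the wall as resistances in series:
R_aluminium = L/(kA) = 0.0054/(219×5.73) = 4.303×10^-6 K/W
R_mineral wool = L/(kA) = 0.035/(0.0402×5.73) = 0.1519 K/W
R_plywood = L/(kA) = 0.22/(0.12×5.73) = 0.32 K/W
R_outer film = 1/(h_o·A) = 1/(5.05×5.73) = 0.03456 K/W
R_total = 0.5065 K/W;  Q = ΔT/R_total = 113/0.5065 = 223.1 W
T_interface = T_inner − Q·ΣR(inner→interface) = 131 − 223×0.1519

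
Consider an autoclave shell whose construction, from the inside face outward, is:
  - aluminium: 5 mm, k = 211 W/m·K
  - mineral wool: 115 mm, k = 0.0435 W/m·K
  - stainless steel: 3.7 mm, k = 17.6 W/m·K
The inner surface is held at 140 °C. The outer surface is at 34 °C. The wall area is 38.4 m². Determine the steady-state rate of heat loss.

Q ≈ 1540 W

Using the resistance-network approach (series):
R_aluminium = L/(kA) = 0.005/(211×38.4) = 6.171×10^-7 K/W
R_mineral wool = L/(kA) = 0.115/(0.0435×38.4) = 0.06885 K/W
R_stainless steel = L/(kA) = 0.0037/(17.6×38.4) = 5.475×10^-6 K/W
R_total = 0.06885 K/W
Q = ΔT / R_total = 106 / 0.06885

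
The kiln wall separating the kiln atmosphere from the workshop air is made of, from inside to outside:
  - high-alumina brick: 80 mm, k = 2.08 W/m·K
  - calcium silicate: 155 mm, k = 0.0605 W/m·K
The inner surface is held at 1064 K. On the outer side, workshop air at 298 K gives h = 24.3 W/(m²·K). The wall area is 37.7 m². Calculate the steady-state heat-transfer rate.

Treating each layer as a thermal resistance in series:
R_high-alumina brick = L/(kA) = 0.08/(2.08×37.7) = 0.00102 K/W
R_calcium silicate = L/(kA) = 0.155/(0.0605×37.7) = 0.06796 K/W
R_outer film = 1/(h_o·A) = 1/(24.3×37.7) = 0.001092 K/W
R_total = 0.07007 K/W
Q = ΔT / R_total = 766 / 0.07007

Q ≈ 10900 W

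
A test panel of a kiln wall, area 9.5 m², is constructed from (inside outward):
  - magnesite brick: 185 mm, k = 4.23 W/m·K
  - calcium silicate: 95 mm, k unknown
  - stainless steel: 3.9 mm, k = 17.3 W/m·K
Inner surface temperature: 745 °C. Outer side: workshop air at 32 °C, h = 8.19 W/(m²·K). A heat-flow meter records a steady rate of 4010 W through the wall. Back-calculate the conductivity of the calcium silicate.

Thermal resistances in series:
R_magnesite brick = L/(kA) = 0.185/(4.23×9.5) = 0.004604 K/W
R_stainless steel = L/(kA) = 0.0039/(17.3×9.5) = 2.373×10^-5 K/W
R_outer film = 1/(h_o·A) = 1/(8.19×9.5) = 0.01285 K/W
Sum of known resistances R_other = 0.01748 K/W
Total R = ΔT/Q = 713/4010 = 0.1778 K/W
R_calcium silicate = R_total − R_other = 0.1603 K/W
k = L/(R·A) = 0.095/(0.1603×9.5)

k ≈ 0.0624 W/(m·K)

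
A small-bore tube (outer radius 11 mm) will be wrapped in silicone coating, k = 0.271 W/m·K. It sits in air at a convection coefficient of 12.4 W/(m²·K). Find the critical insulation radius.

For a cylinder r_cr = k/h = 0.271/12.4
r_cr = 21.9 mm; since the bare radius (11 mm) is below r_cr, adding a thin layer of insulation will *increase* heat loss.

r_cr ≈ 21.9 mm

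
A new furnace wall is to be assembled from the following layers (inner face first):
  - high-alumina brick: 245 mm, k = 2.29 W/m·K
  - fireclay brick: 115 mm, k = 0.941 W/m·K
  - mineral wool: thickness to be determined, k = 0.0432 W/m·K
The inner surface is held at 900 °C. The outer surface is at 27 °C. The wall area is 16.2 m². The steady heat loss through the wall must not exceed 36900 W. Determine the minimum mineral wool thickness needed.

L ≈ 6.66 mm

Using the resistance-network approach (series):
R_high-alumina brick = L/(kA) = 0.245/(2.29×16.2) = 0.006604 K/W
R_fireclay brick = L/(kA) = 0.115/(0.941×16.2) = 0.007544 K/W
Sum of the known resistances R_other = 0.01415 K/W
Required total resistance R_tot = ΔT/Q_allow = 873/36900 = 0.02366 K/W
R_mineral wool = R_tot − R_other = 0.009511 K/W
L = R·k·A = 0.009511×0.0432×16.2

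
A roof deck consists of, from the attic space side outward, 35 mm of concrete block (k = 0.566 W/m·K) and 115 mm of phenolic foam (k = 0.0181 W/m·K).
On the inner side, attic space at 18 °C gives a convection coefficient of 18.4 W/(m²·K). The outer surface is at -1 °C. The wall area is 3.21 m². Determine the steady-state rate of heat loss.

Treating each layer as a thermal resistance in series:
R_inner film = 1/(h_i·A) = 1/(18.4×3.21) = 0.01693 K/W
R_concrete block = L/(kA) = 0.035/(0.566×3.21) = 0.01926 K/W
R_phenolic foam = L/(kA) = 0.115/(0.0181×3.21) = 1.979 K/W
R_total = 2.016 K/W
Q = ΔT / R_total = 19 / 2.016

Q ≈ 9.43 W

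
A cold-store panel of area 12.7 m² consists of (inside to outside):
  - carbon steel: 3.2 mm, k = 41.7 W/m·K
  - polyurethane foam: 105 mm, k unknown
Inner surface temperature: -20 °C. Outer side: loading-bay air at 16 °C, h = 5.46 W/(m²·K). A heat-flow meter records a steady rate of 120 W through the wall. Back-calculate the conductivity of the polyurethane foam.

Using the resistance-network approach (series):
R_carbon steel = L/(kA) = 0.0032/(41.7×12.7) = 6.042×10^-6 K/W
R_outer film = 1/(h_o·A) = 1/(5.46×12.7) = 0.01442 K/W
Sum of known resistances R_other = 0.01443 K/W
Total R = ΔT/Q = 36/120 = 0.3 K/W
R_polyurethane foam = R_total − R_other = 0.2856 K/W
k = L/(R·A) = 0.105/(0.2856×12.7)

k ≈ 0.029 W/(m·K)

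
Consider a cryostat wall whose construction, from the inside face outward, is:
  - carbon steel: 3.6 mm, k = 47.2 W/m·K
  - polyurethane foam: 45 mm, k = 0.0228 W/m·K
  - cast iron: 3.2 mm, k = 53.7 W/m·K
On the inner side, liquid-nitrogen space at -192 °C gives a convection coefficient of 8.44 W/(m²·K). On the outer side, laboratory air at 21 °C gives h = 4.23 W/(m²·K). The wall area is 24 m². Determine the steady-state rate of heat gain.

Q ≈ 2200 W

Treating each layer as a thermal resistance in series:
R_inner film = 1/(h_i·A) = 1/(8.44×24) = 0.004937 K/W
R_carbon steel = L/(kA) = 0.0036/(47.2×24) = 3.178×10^-6 K/W
R_polyurethane foam = L/(kA) = 0.045/(0.0228×24) = 0.08224 K/W
R_cast iron = L/(kA) = 0.0032/(53.7×24) = 2.483×10^-6 K/W
R_outer film = 1/(h_o·A) = 1/(4.23×24) = 0.00985 K/W
R_total = 0.09703 K/W
Q = ΔT / R_total = 213 / 0.09703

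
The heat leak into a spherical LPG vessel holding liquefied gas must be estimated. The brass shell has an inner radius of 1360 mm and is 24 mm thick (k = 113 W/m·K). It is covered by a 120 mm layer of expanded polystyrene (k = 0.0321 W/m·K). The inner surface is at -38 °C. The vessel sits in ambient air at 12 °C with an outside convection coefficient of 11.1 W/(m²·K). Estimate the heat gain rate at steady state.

Q ≈ 342 W

Radial (spherical) resistances in series:
R_brass shell = (1/1.36 − 1/1.384)/(4π×113) = 8.979×10^-6 K/W
R_expanded polystyrene = (1/1.384 − 1/1.504)/(4π×0.0321) = 0.1429 K/W
R_outer film = 1/(h·4πr_o²) = 1/(11.1×4π×1.504²) = 0.003169 K/W
R_total = 0.1461 K/W
Q = ΔT/R_total = 50/0.1461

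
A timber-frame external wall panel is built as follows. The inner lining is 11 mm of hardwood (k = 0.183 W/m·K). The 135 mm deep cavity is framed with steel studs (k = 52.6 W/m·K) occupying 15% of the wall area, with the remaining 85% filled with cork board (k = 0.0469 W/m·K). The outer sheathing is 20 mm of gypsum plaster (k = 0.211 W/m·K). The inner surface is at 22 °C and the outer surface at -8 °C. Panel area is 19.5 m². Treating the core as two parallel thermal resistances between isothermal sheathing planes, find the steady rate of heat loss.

Sheathing layers in series; stud and cavity paths in parallel between them.
R_inner = 0.011/(0.183×19.5) = 0.003083 K/W
R_stud  = 0.135/(52.6×0.15×19.5) = 8.774×10^-4 K/W
R_cav   = 0.135/(0.0469×0.85×19.5) = 0.1737 K/W
1/R_core = 1/R_stud + 1/R_cav → R_core = 8.73×10^-4 K/W
R_outer = 0.02/(0.211×19.5) = 0.004861 K/W
R_total = 0.008816 K/W
Q = ΔT/R_total = 30/0.008816

Q ≈ 3400 W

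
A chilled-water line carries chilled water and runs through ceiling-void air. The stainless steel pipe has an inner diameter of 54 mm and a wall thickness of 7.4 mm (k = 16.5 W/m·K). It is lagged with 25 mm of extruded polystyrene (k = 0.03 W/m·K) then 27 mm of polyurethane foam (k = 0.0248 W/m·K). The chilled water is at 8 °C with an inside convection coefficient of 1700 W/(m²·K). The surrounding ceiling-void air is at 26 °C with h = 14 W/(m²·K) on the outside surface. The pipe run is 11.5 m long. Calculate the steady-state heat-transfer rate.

Q ≈ 38.1 W

Per-layer cylindrical resistances, series-summed:
R_inner film = 1/(h_i·2πr₁L) = 1/(1700×2π×0.027×11.5) = 3.015×10^-4 K/W
R_stainless steel pipe wall = ln(34.4/27)/(2π×16.5×11.5) = 2.032×10^-4 K/W
R_extruded polystyrene = ln(59.4/34.4)/(2π×0.03×11.5) = 0.252 K/W
R_polyurethane foam = ln(86.4/59.4)/(2π×0.0248×11.5) = 0.2091 K/W
R_outer film = 1/(h_o·2πr_oL) = 1/(14×2π×0.0864×11.5) = 0.01144 K/W
R_total = 0.473 K/W
Q = ΔT/R_total = 18/0.473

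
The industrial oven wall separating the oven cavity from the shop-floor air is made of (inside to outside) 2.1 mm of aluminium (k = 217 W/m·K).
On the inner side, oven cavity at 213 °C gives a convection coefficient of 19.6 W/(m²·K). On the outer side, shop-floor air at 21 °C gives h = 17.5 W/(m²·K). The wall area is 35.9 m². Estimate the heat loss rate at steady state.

Model the wall as resistances in series:
R_inner film = 1/(h_i·A) = 1/(19.6×35.9) = 0.001421 K/W
R_aluminium = L/(kA) = 0.0021/(217×35.9) = 2.696×10^-7 K/W
R_outer film = 1/(h_o·A) = 1/(17.5×35.9) = 0.001592 K/W
R_total = 0.003013 K/W
Q = ΔT / R_total = 192 / 0.003013

Q ≈ 63700 W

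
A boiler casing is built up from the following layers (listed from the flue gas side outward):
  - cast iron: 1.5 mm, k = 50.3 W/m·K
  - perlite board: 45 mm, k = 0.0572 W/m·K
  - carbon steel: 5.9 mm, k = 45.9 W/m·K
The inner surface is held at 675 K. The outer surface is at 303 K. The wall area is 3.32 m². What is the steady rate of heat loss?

Using the resistance-network approach (series):
R_cast iron = L/(kA) = 0.0015/(50.3×3.32) = 8.982×10^-6 K/W
R_perlite board = L/(kA) = 0.045/(0.0572×3.32) = 0.237 K/W
R_carbon steel = L/(kA) = 0.0059/(45.9×3.32) = 3.872×10^-5 K/W
R_total = 0.237 K/W
Q = ΔT / R_total = 372 / 0.237

Q ≈ 1570 W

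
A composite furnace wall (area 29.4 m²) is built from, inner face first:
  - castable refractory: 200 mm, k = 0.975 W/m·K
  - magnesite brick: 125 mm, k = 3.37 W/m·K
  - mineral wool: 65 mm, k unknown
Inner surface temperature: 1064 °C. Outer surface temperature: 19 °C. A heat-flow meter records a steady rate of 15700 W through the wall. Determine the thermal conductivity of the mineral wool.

k ≈ 0.0379 W/(m·K)

Model the wall as resistances in series:
R_castable refractory = L/(kA) = 0.2/(0.975×29.4) = 0.006977 K/W
R_magnesite brick = L/(kA) = 0.125/(3.37×29.4) = 0.001262 K/W
Sum of known resistances R_other = 0.008239 K/W
Total R = ΔT/Q = 1045/15700 = 0.06656 K/W
R_mineral wool = R_total − R_other = 0.05832 K/W
k = L/(R·A) = 0.065/(0.05832×29.4)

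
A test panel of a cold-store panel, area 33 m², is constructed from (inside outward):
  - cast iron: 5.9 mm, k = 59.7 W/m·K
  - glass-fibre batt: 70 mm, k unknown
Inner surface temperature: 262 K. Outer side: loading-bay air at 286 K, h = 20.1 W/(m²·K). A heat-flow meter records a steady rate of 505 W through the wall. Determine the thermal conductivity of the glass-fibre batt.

k ≈ 0.0461 W/(m·K)

Treating each layer as a thermal resistance in series:
R_cast iron = L/(kA) = 0.0059/(59.7×33) = 2.995×10^-6 K/W
R_outer film = 1/(h_o·A) = 1/(20.1×33) = 0.001508 K/W
Sum of known resistances R_other = 0.001511 K/W
Total R = ΔT/Q = 24/505 = 0.04752 K/W
R_glass-fibre batt = R_total − R_other = 0.04601 K/W
k = L/(R·A) = 0.07/(0.04601×33)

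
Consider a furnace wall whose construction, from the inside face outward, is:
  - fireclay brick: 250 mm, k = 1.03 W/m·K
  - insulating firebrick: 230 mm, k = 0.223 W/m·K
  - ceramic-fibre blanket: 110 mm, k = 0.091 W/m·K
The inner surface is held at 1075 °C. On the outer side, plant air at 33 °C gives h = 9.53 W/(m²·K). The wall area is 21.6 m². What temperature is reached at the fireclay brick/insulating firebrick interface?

Using the resistance-network approach (series):
R_fireclay brick = L/(kA) = 0.25/(1.03×21.6) = 0.01124 K/W
R_insulating firebrick = L/(kA) = 0.23/(0.223×21.6) = 0.04775 K/W
R_ceramic-fibre blanket = L/(kA) = 0.11/(0.091×21.6) = 0.05596 K/W
R_outer film = 1/(h_o·A) = 1/(9.53×21.6) = 0.004858 K/W
R_total = 0.1198 K/W;  Q = ΔT/R_total = 1042/0.1198 = 8697 W
T_interface = T_inner − Q·ΣR(inner→interface) = 1075 − 8700×0.01124

T ≈ 977 °C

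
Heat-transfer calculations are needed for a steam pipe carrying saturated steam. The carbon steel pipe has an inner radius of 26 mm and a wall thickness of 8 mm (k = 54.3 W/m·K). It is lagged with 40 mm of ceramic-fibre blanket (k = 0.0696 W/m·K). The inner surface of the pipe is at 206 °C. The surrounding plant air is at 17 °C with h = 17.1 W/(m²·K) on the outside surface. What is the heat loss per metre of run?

q′ ≈ 99.2 W/m

Cylindrical conduction, so R = ln(r₂/r₁)/(2πkL) per layer, in series:
R_carbon steel pipe wall = ln(34/26)/(2π×54.3×1) = 7.863×10^-4 K/W
R_ceramic-fibre blanket = ln(74/34)/(2π×0.0696×1) = 1.778 K/W
R_outer film = 1/(h_o·2πr_oL) = 1/(17.1×2π×0.074×1) = 0.1258 K/W
R_total = 1.905 K/W
Q = ΔT/R_total = 189/1.905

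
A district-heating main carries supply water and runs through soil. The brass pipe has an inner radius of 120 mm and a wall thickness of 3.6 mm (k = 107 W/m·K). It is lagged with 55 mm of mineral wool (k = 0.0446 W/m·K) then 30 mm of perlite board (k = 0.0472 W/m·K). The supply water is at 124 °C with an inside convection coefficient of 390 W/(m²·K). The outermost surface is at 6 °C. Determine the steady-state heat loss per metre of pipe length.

For a radial system each layer contributes R = ln(r_out/r_in)/(2πkL); films add R = 1/(hA).
R_inner film = 1/(h_i·2πr₁L) = 1/(390×2π×0.12×1) = 0.003401 K/W
R_brass pipe wall = ln(123.6/120)/(2π×107×1) = 4.397×10^-5 K/W
R_mineral wool = ln(178.6/123.6)/(2π×0.0446×1) = 1.314 K/W
R_perlite board = ln(208.6/178.6)/(2π×0.0472×1) = 0.5236 K/W
R_total = 1.841 K/W
Q = ΔT/R_total = 118/1.841

q′ ≈ 64.1 W/m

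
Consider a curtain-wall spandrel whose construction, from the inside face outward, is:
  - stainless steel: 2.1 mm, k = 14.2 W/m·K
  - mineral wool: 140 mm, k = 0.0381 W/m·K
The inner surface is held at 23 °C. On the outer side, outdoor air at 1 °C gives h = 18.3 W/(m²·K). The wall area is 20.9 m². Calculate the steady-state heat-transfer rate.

Thermal resistances in series:
R_stainless steel = L/(kA) = 0.0021/(14.2×20.9) = 7.076×10^-6 K/W
R_mineral wool = L/(kA) = 0.14/(0.0381×20.9) = 0.1758 K/W
R_outer film = 1/(h_o·A) = 1/(18.3×20.9) = 0.002615 K/W
R_total = 0.1784 K/W
Q = ΔT / R_total = 22 / 0.1784

Q ≈ 123 W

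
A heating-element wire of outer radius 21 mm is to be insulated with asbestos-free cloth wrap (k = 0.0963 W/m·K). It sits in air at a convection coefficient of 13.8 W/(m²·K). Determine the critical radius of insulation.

r_cr ≈ 6.98 mm

For a cylinder r_cr = k/h = 0.0963/13.8
r_cr = 6.98 mm; since the bare radius (21 mm) is above r_cr, any added insulation will reduce heat loss.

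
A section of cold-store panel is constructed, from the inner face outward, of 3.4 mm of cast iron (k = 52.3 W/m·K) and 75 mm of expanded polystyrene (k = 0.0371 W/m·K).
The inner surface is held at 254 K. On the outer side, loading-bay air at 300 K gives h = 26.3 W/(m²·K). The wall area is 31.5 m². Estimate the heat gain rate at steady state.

Q ≈ 704 W

Thermal resistances in series:
R_cast iron = L/(kA) = 0.0034/(52.3×31.5) = 2.064×10^-6 K/W
R_expanded polystyrene = L/(kA) = 0.075/(0.0371×31.5) = 0.06418 K/W
R_outer film = 1/(h_o·A) = 1/(26.3×31.5) = 0.001207 K/W
R_total = 0.06539 K/W
Q = ΔT / R_total = 46 / 0.06539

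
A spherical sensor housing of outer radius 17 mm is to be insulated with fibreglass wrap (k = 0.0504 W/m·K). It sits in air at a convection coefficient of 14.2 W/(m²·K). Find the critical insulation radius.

r_cr ≈ 7.1 mm

For a sphere r_cr = 2k/h = 2×0.0504/14.2
r_cr = 7.1 mm; since the bare radius (17 mm) is above r_cr, any added insulation will reduce heat loss.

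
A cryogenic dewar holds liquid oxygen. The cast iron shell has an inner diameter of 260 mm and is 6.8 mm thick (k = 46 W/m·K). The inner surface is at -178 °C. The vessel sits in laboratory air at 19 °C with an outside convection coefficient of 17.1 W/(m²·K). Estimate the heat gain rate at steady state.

Each spherical layer contributes R = (1/r_i − 1/r_o)/(4πk):
R_cast iron shell = (1/0.13 − 1/0.1368)/(4π×46) = 6.615×10^-4 K/W
R_outer film = 1/(h·4πr_o²) = 1/(17.1×4π×0.1368²) = 0.2487 K/W
R_total = 0.2493 K/W
Q = ΔT/R_total = 197/0.2493

Q ≈ 790 W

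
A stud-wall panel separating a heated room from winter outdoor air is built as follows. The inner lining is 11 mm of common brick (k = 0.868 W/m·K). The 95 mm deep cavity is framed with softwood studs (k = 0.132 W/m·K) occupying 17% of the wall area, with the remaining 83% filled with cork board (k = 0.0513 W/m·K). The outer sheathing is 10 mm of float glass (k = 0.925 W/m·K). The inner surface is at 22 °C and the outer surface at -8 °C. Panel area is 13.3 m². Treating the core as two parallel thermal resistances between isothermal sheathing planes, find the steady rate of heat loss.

Sheathing layers in series; stud and cavity paths in parallel between them.
R_inner = 0.011/(0.868×13.3) = 9.528×10^-4 K/W
R_stud  = 0.095/(0.132×0.17×13.3) = 0.3183 K/W
R_cav   = 0.095/(0.0513×0.83×13.3) = 0.1678 K/W
1/R_core = 1/R_stud + 1/R_cav → R_core = 0.1099 K/W
R_outer = 0.01/(0.925×13.3) = 8.128×10^-4 K/W
R_total = 0.1116 K/W
Q = ΔT/R_total = 30/0.1116

Q ≈ 269 W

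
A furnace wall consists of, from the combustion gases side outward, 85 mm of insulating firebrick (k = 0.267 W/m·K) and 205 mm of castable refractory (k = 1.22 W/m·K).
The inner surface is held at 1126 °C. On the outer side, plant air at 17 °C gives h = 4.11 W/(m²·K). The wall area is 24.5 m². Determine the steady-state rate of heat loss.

Q ≈ 37200 W

Treating each layer as a thermal resistance in series:
R_insulating firebrick = L/(kA) = 0.085/(0.267×24.5) = 0.01299 K/W
R_castable refractory = L/(kA) = 0.205/(1.22×24.5) = 0.006858 K/W
R_outer film = 1/(h_o·A) = 1/(4.11×24.5) = 0.009931 K/W
R_total = 0.02978 K/W
Q = ΔT / R_total = 1109 / 0.02978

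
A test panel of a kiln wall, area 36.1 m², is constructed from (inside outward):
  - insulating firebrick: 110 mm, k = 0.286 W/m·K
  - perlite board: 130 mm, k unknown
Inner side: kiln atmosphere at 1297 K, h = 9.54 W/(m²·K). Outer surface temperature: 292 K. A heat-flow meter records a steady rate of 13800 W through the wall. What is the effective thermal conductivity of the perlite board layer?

k ≈ 0.0608 W/(m·K)

Using the resistance-network approach (series):
R_inner film = 1/(h_i·A) = 1/(9.54×36.1) = 0.002904 K/W
R_insulating firebrick = L/(kA) = 0.11/(0.286×36.1) = 0.01065 K/W
Sum of known resistances R_other = 0.01356 K/W
Total R = ΔT/Q = 1005/13800 = 0.07283 K/W
R_perlite board = R_total − R_other = 0.05927 K/W
k = L/(R·A) = 0.13/(0.05927×36.1)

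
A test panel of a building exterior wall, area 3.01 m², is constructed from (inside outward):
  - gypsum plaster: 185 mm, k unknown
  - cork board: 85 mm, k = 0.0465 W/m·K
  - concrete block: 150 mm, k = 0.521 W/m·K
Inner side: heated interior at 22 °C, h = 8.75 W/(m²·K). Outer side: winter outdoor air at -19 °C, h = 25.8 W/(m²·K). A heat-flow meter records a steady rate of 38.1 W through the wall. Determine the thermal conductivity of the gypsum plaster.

k ≈ 0.191 W/(m·K)

Series thermal resistances:
R_inner film = 1/(h_i·A) = 1/(8.75×3.01) = 0.03797 K/W
R_cork board = L/(kA) = 0.085/(0.0465×3.01) = 0.6073 K/W
R_concrete block = L/(kA) = 0.15/(0.521×3.01) = 0.09565 K/W
R_outer film = 1/(h_o·A) = 1/(25.8×3.01) = 0.01288 K/W
Sum of known resistances R_other = 0.7538 K/W
Total R = ΔT/Q = 41/38.1 = 1.076 K/W
R_gypsum plaster = R_total − R_other = 0.3223 K/W
k = L/(R·A) = 0.185/(0.3223×3.01)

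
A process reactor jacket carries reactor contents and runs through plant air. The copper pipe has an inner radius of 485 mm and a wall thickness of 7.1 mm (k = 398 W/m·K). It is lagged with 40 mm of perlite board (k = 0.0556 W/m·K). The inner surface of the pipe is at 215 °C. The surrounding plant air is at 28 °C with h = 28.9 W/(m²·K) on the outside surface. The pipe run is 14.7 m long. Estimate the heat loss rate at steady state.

Radial resistances (cylindrical: R_cond = ln(r_o/r_i)/(2πkL), R_conv = 1/(h·2πrL)):
R_copper pipe wall = ln(492.1/485)/(2π×398×14.7) = 3.953×10^-7 K/W
R_perlite board = ln(532.1/492.1)/(2π×0.0556×14.7) = 0.01522 K/W
R_outer film = 1/(h_o·2πr_oL) = 1/(28.9×2π×0.5321×14.7) = 7.041×10^-4 K/W
R_total = 0.01592 K/W
Q = ΔT/R_total = 187/0.01592

Q ≈ 11700 W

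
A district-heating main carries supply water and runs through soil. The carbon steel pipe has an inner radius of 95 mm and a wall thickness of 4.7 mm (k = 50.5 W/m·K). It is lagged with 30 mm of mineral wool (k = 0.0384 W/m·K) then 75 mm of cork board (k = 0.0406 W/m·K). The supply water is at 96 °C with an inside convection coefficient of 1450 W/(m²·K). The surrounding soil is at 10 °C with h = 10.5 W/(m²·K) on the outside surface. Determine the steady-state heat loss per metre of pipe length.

q′ ≈ 29.1 W/m

Radial resistances (cylindrical: R_cond = ln(r_o/r_i)/(2πkL), R_conv = 1/(h·2πrL)):
R_inner film = 1/(h_i·2πr₁L) = 1/(1450×2π×0.095×1) = 0.001155 K/W
R_carbon steel pipe wall = ln(99.7/95)/(2π×50.5×1) = 1.522×10^-4 K/W
R_mineral wool = ln(129.7/99.7)/(2π×0.0384×1) = 1.09 K/W
R_cork board = ln(204.7/129.7)/(2π×0.0406×1) = 1.789 K/W
R_outer film = 1/(h_o·2πr_oL) = 1/(10.5×2π×0.2047×1) = 0.07405 K/W
R_total = 2.954 K/W
Q = ΔT/R_total = 86/2.954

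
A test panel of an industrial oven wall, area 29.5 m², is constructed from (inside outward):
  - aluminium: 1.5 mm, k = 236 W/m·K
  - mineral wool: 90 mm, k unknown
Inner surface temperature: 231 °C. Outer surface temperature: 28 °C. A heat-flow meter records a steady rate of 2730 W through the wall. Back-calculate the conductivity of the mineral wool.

k ≈ 0.041 W/(m·K)

Model the wall as resistances in series:
R_aluminium = L/(kA) = 0.0015/(236×29.5) = 2.155×10^-7 K/W
Sum of known resistances R_other = 2.155×10^-7 K/W
Total R = ΔT/Q = 203/2730 = 0.07436 K/W
R_mineral wool = R_total − R_other = 0.07436 K/W
k = L/(R·A) = 0.09/(0.07436×29.5)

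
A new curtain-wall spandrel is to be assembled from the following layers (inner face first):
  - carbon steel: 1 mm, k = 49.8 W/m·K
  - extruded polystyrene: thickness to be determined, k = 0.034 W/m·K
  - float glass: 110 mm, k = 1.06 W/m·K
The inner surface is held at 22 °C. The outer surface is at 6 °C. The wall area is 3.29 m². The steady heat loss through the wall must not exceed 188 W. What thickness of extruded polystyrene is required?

Using the resistance-network approach (series):
R_carbon steel = L/(kA) = 0.001/(49.8×3.29) = 6.103×10^-6 K/W
R_float glass = L/(kA) = 0.11/(1.06×3.29) = 0.03154 K/W
Sum of the known resistances R_other = 0.03155 K/W
Required total resistance R_tot = ΔT/Q_allow = 16/188 = 0.08511 K/W
R_extruded polystyrene = R_tot − R_other = 0.05356 K/W
L = R·k·A = 0.05356×0.034×3.29

L ≈ 5.99 mm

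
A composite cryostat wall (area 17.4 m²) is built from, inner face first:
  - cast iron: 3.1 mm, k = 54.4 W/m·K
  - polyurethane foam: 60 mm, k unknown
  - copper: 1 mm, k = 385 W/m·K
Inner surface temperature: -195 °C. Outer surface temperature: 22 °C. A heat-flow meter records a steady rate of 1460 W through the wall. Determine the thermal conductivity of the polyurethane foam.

k ≈ 0.0232 W/(m·K)

Thermal resistances in series:
R_cast iron = L/(kA) = 0.0031/(54.4×17.4) = 3.275×10^-6 K/W
R_copper = L/(kA) = 0.001/(385×17.4) = 1.493×10^-7 K/W
Sum of known resistances R_other = 3.424×10^-6 K/W
Total R = ΔT/Q = 217/1460 = 0.1486 K/W
R_polyurethane foam = R_total − R_other = 0.1486 K/W
k = L/(R·A) = 0.06/(0.1486×17.4)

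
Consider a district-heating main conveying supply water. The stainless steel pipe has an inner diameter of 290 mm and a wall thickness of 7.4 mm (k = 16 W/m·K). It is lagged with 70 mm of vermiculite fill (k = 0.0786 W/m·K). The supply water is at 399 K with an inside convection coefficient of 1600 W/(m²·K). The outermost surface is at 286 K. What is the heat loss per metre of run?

q′ ≈ 147 W/m

Per-layer cylindrical resistances, series-summed:
R_inner film = 1/(h_i·2πr₁L) = 1/(1600×2π×0.145×1) = 6.86×10^-4 K/W
R_stainless steel pipe wall = ln(152.4/145)/(2π×16×1) = 4.951×10^-4 K/W
R_vermiculite fill = ln(222.4/152.4)/(2π×0.0786×1) = 0.7653 K/W
R_total = 0.7665 K/W
Q = ΔT/R_total = 113/0.7665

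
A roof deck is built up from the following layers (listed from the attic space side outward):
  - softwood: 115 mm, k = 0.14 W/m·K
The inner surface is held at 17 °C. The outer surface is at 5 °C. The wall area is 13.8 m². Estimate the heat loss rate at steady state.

Using the resistance-network approach (series):
R_softwood = L/(kA) = 0.115/(0.14×13.8) = 0.05952 K/W
R_total = 0.05952 K/W
Q = ΔT / R_total = 12 / 0.05952

Q ≈ 202 W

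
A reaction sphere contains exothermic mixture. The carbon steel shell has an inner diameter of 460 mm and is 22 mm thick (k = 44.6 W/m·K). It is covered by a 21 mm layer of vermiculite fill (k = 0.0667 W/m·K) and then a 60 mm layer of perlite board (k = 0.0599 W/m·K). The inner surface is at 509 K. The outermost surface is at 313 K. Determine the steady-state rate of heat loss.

Q ≈ 158 W

Radial (spherical) resistances in series:
R_carbon steel shell = (1/0.23 − 1/0.252)/(4π×44.6) = 6.773×10^-4 K/W
R_vermiculite fill = (1/0.252 − 1/0.273)/(4π×0.0667) = 0.3642 K/W
R_perlite board = (1/0.273 − 1/0.333)/(4π×0.0599) = 0.8768 K/W
R_total = 1.242 K/W
Q = ΔT/R_total = 196/1.242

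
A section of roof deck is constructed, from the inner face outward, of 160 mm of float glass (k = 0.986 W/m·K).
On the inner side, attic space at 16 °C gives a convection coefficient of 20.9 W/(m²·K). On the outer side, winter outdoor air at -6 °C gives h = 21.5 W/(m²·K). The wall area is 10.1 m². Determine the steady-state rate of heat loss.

Series thermal resistances:
R_inner film = 1/(h_i·A) = 1/(20.9×10.1) = 0.004737 K/W
R_float glass = L/(kA) = 0.16/(0.986×10.1) = 0.01607 K/W
R_outer film = 1/(h_o·A) = 1/(21.5×10.1) = 0.004605 K/W
R_total = 0.02541 K/W
Q = ΔT / R_total = 22 / 0.02541

Q ≈ 866 W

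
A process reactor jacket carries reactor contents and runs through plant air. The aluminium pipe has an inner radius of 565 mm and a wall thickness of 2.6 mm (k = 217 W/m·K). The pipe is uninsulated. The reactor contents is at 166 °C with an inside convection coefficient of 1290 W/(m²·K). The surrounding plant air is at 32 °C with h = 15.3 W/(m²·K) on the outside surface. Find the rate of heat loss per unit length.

q′ ≈ 7220 W/m

Per-layer cylindrical resistances, series-summed:
R_inner film = 1/(h_i·2πr₁L) = 1/(1290×2π×0.565×1) = 2.184×10^-4 K/W
R_aluminium pipe wall = ln(567.6/565)/(2π×217×1) = 3.367×10^-6 K/W
R_outer film = 1/(h_o·2πr_oL) = 1/(15.3×2π×0.5676×1) = 0.01833 K/W
R_total = 0.01855 K/W
Q = ΔT/R_total = 134/0.01855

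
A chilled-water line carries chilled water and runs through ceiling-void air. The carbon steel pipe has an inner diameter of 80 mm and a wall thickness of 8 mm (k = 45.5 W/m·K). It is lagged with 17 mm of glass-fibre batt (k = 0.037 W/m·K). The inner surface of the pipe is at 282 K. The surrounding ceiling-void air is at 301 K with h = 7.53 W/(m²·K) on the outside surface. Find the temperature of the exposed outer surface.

Radial resistances (cylindrical: R_cond = ln(r_o/r_i)/(2πkL), R_conv = 1/(h·2πrL)):
R_carbon steel pipe wall = ln(48/40)/(2π×45.5×1) = 6.377×10^-4 K/W
R_glass-fibre batt = ln(65/48)/(2π×0.037×1) = 1.304 K/W
R_outer film = 1/(h_o·2πr_oL) = 1/(7.53×2π×0.065×1) = 0.3252 K/W
R_total = 1.63 K/W
Q = ΔT/R_total = 19/1.63
Q = 11.7 W/m
T_interface = T_inner + Q·ΣR(inner→interface) = 282 + 11.7×1.305

T ≈ 297 K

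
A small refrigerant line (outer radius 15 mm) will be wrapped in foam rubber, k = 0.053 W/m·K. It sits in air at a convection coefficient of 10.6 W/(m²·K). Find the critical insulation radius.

r_cr ≈ 5 mm

For a cylinder r_cr = k/h = 0.053/10.6
r_cr = 5 mm; since the bare radius (15 mm) is above r_cr, any added insulation will reduce heat loss.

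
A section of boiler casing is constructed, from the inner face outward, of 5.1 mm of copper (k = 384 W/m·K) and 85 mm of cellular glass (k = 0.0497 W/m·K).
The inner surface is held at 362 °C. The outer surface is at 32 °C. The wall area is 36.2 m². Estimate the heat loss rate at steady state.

Series thermal resistances:
R_copper = L/(kA) = 0.0051/(384×36.2) = 3.669×10^-7 K/W
R_cellular glass = L/(kA) = 0.085/(0.0497×36.2) = 0.04724 K/W
R_total = 0.04725 K/W
Q = ΔT / R_total = 330 / 0.04725

Q ≈ 6980 W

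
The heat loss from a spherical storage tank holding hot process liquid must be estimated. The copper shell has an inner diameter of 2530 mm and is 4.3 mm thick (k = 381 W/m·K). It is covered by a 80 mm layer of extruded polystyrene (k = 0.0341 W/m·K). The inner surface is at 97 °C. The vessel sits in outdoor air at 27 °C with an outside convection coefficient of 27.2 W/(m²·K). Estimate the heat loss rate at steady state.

For a spherical shell R = (1/r₁ − 1/r₂)/(4πk); film R = 1/(h·4πr²). In series:
R_copper shell = (1/1.265 − 1/1.2693)/(4π×381) = 5.593×10^-7 K/W
R_extruded polystyrene = (1/1.2693 − 1/1.3493)/(4π×0.0341) = 0.109 K/W
R_outer film = 1/(h·4πr_o²) = 1/(27.2×4π×1.3493²) = 0.001607 K/W
R_total = 0.1106 K/W
Q = ΔT/R_total = 70/0.1106

Q ≈ 633 W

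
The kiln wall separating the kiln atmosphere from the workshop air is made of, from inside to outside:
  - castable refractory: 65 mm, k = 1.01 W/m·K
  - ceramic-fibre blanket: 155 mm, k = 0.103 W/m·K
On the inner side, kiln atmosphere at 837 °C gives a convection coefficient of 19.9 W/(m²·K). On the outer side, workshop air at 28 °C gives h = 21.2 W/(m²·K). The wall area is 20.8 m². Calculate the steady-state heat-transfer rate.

Q ≈ 10100 W

Series thermal resistances:
R_inner film = 1/(h_i·A) = 1/(19.9×20.8) = 0.002416 K/W
R_castable refractory = L/(kA) = 0.065/(1.01×20.8) = 0.003094 K/W
R_ceramic-fibre blanket = L/(kA) = 0.155/(0.103×20.8) = 0.07235 K/W
R_outer film = 1/(h_o·A) = 1/(21.2×20.8) = 0.002268 K/W
R_total = 0.08013 K/W
Q = ΔT / R_total = 809 / 0.08013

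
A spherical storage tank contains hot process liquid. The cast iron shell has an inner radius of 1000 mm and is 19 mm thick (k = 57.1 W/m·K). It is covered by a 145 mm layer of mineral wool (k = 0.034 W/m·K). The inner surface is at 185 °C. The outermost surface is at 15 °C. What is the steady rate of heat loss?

Q ≈ 594 W

Spherical conduction: R = (1/r_in − 1/r_out)/(4πk) per layer; series-sum.
R_cast iron shell = (1/1 − 1/1.019)/(4π×57.1) = 2.599×10^-5 K/W
R_mineral wool = (1/1.019 − 1/1.164)/(4π×0.034) = 0.2861 K/W
R_total = 0.2861 K/W
Q = ΔT/R_total = 170/0.2861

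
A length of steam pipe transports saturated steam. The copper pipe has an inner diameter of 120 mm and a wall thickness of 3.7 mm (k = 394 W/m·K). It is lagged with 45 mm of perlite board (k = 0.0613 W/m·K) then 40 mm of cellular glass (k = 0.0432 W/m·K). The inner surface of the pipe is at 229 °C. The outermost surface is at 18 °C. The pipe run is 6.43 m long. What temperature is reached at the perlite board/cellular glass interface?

T ≈ 114 °C

Per-layer cylindrical resistances, series-summed:
R_copper pipe wall = ln(63.7/60)/(2π×394×6.43) = 3.759×10^-6 K/W
R_perlite board = ln(108.7/63.7)/(2π×0.0613×6.43) = 0.2158 K/W
R_cellular glass = ln(148.7/108.7)/(2π×0.0432×6.43) = 0.1795 K/W
R_total = 0.3953 K/W
Q = ΔT/R_total = 211/0.3953
Q = 534 W
T_interface = T_inner − Q·ΣR(inner→interface) = 229 − 534×0.2158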